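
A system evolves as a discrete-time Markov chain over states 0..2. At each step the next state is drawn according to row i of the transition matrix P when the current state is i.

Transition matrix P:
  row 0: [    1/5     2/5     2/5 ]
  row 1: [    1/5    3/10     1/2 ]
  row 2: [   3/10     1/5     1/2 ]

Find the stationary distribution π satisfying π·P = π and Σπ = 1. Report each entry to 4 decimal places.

Balance equations π_j = Σ_i π_i·P[i][j]:
  π_0 = 1/5·π_0 + 1/5·π_1 + 3/10·π_2
  π_1 = 2/5·π_0 + 3/10·π_1 + 1/5·π_2
  normalize: π_0 + π_1 + π_2 = 1
Solving the linear system gives exactly π = [25/101, 28/101, 48/101].

π = [0.2475, 0.2772, 0.4752]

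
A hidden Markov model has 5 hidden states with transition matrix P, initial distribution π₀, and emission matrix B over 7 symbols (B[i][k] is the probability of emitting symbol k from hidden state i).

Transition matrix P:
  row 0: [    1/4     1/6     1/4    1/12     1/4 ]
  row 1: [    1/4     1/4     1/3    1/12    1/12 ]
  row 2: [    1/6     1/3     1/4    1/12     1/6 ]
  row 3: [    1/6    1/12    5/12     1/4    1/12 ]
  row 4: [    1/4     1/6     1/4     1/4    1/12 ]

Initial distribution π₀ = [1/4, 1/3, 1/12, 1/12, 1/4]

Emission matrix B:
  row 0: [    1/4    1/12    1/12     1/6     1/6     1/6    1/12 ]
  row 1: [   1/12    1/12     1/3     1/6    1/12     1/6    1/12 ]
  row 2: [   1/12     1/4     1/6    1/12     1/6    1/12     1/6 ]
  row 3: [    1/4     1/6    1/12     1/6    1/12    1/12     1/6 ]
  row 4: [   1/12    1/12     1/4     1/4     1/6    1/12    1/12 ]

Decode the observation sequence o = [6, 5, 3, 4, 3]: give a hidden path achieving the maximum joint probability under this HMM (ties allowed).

path = [1, 0, 4, 0, 4]

t=0: δ = [2.083e-02, 2.778e-02, 1.389e-02, 1.389e-02, 2.083e-02]  (obs o_0=6)
t=1: δ = [1.157e-03, 1.157e-03, 7.716e-04, 4.340e-04, 4.340e-04]  ψ = [1, 1, 1, 4, 0]  (obs o_1=5)
t=2: δ = [4.823e-05, 4.823e-05, 3.215e-05, 1.808e-05, 7.234e-05]  ψ = [0, 1, 1, 3, 0]  (obs o_2=3)
t=3: δ = [3.014e-06, 1.005e-06, 3.014e-06, 1.507e-06, 2.009e-06]  ψ = [4, 1, 4, 4, 0]  (obs o_3=4)
t=4: δ = [1.256e-07, 1.674e-07, 6.279e-08, 8.372e-08, 1.884e-07]  ψ = [0, 2, 0, 4, 0]  (obs o_4=3)
backtrack: best end state = 4; path = [1, 0, 4, 0, 4]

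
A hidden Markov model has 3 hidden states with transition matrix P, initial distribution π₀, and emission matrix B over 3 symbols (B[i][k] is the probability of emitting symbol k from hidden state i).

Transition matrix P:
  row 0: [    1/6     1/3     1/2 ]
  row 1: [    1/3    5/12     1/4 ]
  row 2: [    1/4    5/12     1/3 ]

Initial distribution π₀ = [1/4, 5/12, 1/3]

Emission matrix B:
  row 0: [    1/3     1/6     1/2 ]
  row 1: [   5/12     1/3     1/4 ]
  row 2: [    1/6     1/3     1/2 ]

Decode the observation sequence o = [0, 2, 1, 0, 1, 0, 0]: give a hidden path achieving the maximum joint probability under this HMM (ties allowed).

path = [1, 0, 2, 1, 1, 1, 1]

t=0: δ = [8.333e-02, 1.736e-01, 5.556e-02]  (obs o_0=0)
t=1: δ = [2.894e-02, 1.808e-02, 2.170e-02]  ψ = [1, 1, 1]  (obs o_1=2)
t=2: δ = [1.005e-03, 3.215e-03, 4.823e-03]  ψ = [1, 0, 0]  (obs o_2=1)
t=3: δ = [4.019e-04, 8.372e-04, 2.679e-04]  ψ = [2, 2, 2]  (obs o_3=0)
t=4: δ = [4.651e-05, 1.163e-04, 6.977e-05]  ψ = [1, 1, 1]  (obs o_4=1)
t=5: δ = [1.292e-05, 2.019e-05, 4.845e-06]  ψ = [1, 1, 1]  (obs o_5=0)
t=6: δ = [2.243e-06, 3.505e-06, 1.077e-06]  ψ = [1, 1, 0]  (obs o_6=0)
backtrack: best end state = 1; path = [1, 0, 2, 1, 1, 1, 1]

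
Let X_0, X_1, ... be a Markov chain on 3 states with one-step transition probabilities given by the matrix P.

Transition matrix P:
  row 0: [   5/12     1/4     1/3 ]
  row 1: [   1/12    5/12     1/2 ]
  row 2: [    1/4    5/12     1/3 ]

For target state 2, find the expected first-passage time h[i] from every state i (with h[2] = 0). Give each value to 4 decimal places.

h = [2.6087, 2.0870, 0.0000]

First-step conditioning: h[2] = 0; for i ≠ 2, h[i] = 1 + Σ_k P[i][k]·h[k].
  h[0] = 1 + 5/12·h[0] + 1/4·h[1]
  h[1] = 1 + 1/12·h[0] + 5/12·h[1]
Solving the 2×2 linear system over states ≠ 2 gives exactly h = [60/23, 48/23, 0] (h[2] = 0 is the target).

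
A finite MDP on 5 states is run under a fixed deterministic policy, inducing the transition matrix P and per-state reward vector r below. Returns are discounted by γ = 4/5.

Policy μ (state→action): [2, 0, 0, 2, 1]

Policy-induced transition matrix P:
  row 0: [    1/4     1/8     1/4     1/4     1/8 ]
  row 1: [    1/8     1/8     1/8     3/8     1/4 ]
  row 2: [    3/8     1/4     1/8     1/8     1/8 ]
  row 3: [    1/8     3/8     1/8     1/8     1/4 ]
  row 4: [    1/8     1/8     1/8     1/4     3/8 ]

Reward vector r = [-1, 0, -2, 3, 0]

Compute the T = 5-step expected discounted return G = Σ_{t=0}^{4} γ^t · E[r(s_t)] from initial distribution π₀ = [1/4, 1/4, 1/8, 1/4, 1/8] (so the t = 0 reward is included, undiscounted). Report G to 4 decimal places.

G = 0.7243

t=0: π = [0.2500, 0.2500, 0.1250, 0.2500, 0.1250], E[r] = 0.2500, γ^t·E[r] = 0.250000, running G = 0.250000
t=1: π = [0.1875, 0.2031, 0.1563, 0.2344, 0.2188], E[r] = 0.2031, γ^t·E[r] = 0.162500, running G = 0.412500
t=2: π = [0.1875, 0.2031, 0.1484, 0.2266, 0.2344], E[r] = 0.1953, γ^t·E[r] = 0.125000, running G = 0.537500
t=3: π = [0.1855, 0.2002, 0.1484, 0.2285, 0.2373], E[r] = 0.2031, γ^t·E[r] = 0.104000, running G = 0.641500
t=4: π = [0.1853, 0.2007, 0.1482, 0.2279, 0.2379], E[r] = 0.2020, γ^t·E[r] = 0.082750, running G = 0.724250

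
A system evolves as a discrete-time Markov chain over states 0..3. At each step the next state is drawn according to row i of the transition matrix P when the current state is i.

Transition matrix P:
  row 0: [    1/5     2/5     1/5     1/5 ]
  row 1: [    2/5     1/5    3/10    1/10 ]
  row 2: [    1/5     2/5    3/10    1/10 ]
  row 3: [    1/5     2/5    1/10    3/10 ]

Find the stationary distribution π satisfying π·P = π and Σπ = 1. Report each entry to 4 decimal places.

Balance equations π_j = Σ_i π_i·P[i][j]:
  π_0 = 1/5·π_0 + 2/5·π_1 + 1/5·π_2 + 1/5·π_3
  π_1 = 2/5·π_0 + 1/5·π_1 + 2/5·π_2 + 2/5·π_3
  π_2 = 1/5·π_0 + 3/10·π_1 + 3/10·π_2 + 1/10·π_3
  normalize: π_0 + π_1 + π_2 + π_3 = 1
Solving the linear system gives exactly π = [4/15, 1/3, 29/120, 19/120].

π = [0.2667, 0.3333, 0.2417, 0.1583]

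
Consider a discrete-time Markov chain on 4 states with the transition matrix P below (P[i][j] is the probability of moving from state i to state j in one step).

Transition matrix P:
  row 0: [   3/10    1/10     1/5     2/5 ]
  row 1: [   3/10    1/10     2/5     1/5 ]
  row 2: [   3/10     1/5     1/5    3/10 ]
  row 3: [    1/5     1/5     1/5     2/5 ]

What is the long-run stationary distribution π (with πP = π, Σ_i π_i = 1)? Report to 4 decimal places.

Balance equations π_j = Σ_i π_i·P[i][j]:
  π_0 = 3/10·π_0 + 3/10·π_1 + 3/10·π_2 + 1/5·π_3
  π_1 = 1/10·π_0 + 1/10·π_1 + 1/5·π_2 + 1/5·π_3
  π_2 = 1/5·π_0 + 2/5·π_1 + 1/5·π_2 + 1/5·π_3
  normalize: π_0 + π_1 + π_2 + π_3 = 1
Solving the linear system gives exactly π = [133/501, 79/501, 116/501, 173/501].

π = [0.2655, 0.1577, 0.2315, 0.3453]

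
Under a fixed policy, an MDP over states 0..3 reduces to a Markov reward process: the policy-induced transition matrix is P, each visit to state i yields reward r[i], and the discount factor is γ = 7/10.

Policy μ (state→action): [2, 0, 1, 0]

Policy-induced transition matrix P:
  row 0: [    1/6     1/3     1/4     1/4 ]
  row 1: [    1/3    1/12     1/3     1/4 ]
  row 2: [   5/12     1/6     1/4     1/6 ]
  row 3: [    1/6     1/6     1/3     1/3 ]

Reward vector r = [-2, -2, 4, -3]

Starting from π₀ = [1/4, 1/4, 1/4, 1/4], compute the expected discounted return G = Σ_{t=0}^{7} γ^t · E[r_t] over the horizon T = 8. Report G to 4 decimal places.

G = -1.8584

t=0: π = [0.2500, 0.2500, 0.2500, 0.2500], E[r] = -0.7500, γ^t·E[r] = -0.750000, running G = -0.750000
t=1: π = [0.2708, 0.1875, 0.2917, 0.2500], E[r] = -0.5000, γ^t·E[r] = -0.350000, running G = -1.100000
t=2: π = [0.2708, 0.1962, 0.2865, 0.2465], E[r] = -0.5278, γ^t·E[r] = -0.258611, running G = -1.358611
t=3: π = [0.2710, 0.1955, 0.2869, 0.2467], E[r] = -0.5253, γ^t·E[r] = -0.180184, running G = -1.538795
t=4: π = [0.2710, 0.1955, 0.2868, 0.2466], E[r] = -0.5256, γ^t·E[r] = -0.126193, running G = -1.664988
t=5: π = [0.2710, 0.1955, 0.2868, 0.2467], E[r] = -0.5256, γ^t·E[r] = -0.088330, running G = -1.753318
t=6: π = [0.2710, 0.1955, 0.2868, 0.2467], E[r] = -0.5256, γ^t·E[r] = -0.061831, running G = -1.815149
t=7: π = [0.2710, 0.1955, 0.2868, 0.2467], E[r] = -0.5256, γ^t·E[r] = -0.043282, running G = -1.858431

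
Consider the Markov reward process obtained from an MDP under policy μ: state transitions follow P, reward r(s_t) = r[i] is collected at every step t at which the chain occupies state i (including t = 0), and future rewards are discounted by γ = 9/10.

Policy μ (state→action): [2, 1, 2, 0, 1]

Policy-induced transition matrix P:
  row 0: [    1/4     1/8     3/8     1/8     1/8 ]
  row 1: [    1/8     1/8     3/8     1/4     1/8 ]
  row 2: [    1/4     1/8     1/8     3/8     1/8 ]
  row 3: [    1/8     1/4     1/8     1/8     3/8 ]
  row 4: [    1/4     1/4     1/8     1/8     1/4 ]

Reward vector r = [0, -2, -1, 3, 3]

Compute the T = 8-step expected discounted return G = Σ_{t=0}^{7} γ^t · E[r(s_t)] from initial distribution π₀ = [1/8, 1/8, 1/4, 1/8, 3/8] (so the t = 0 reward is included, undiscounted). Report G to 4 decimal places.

t=0: π = [0.1250, 0.1250, 0.2500, 0.1250, 0.3750], E[r] = 1.0000, γ^t·E[r] = 1.000000, running G = 1.000000
t=1: π = [0.2188, 0.1875, 0.1875, 0.2031, 0.2031], E[r] = 0.6563, γ^t·E[r] = 0.590625, running G = 1.590625
t=2: π = [0.2012, 0.1758, 0.2266, 0.1953, 0.2012], E[r] = 0.6113, γ^t·E[r] = 0.495176, running G = 2.085801
t=3: π = [0.2036, 0.1746, 0.2192, 0.2036, 0.1990], E[r] = 0.6394, γ^t·E[r] = 0.466126, running G = 2.551927
t=4: π = [0.2027, 0.1753, 0.2195, 0.2016, 0.2008], E[r] = 0.6370, γ^t·E[r] = 0.417951, running G = 2.969878
t=5: π = [0.2029, 0.1753, 0.2195, 0.2018, 0.2005], E[r] = 0.6368, γ^t·E[r] = 0.376026, running G = 3.345904
t=6: π = [0.2029, 0.1753, 0.2195, 0.2018, 0.2005], E[r] = 0.6368, γ^t·E[r] = 0.338417, running G = 3.684320
t=7: π = [0.2029, 0.1753, 0.2195, 0.2018, 0.2005], E[r] = 0.6368, γ^t·E[r] = 0.304586, running G = 3.988906

G = 3.9889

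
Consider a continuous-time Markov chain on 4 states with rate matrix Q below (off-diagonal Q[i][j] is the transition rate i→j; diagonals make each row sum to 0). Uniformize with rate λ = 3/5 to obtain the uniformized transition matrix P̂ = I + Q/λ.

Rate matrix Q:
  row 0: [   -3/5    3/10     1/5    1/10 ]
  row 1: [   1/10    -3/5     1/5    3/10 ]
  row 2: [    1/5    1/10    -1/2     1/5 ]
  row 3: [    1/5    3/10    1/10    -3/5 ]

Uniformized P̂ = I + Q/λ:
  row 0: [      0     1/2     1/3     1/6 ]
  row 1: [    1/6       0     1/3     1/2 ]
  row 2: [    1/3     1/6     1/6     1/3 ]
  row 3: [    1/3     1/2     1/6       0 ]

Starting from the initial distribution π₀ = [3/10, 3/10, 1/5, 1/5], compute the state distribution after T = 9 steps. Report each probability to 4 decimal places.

t=0: π = [0.3000, 0.3000, 0.2000, 0.2000]
t=1: π = [0.1833, 0.2833, 0.2667, 0.2667]
t=2: π = [0.2250, 0.2694, 0.2444, 0.2611]
t=3: π = [0.2134, 0.2838, 0.2491, 0.2537]
t=4: π = [0.2149, 0.2751, 0.2495, 0.2605]
t=5: π = [0.2159, 0.2793, 0.2483, 0.2565]
t=6: π = [0.2148, 0.2776, 0.2492, 0.2584]
t=7: π = [0.2155, 0.2781, 0.2487, 0.2577]
t=8: π = [0.2152, 0.2780, 0.2489, 0.2579]
t=9: π = [0.2153, 0.2780, 0.2489, 0.2578]

π = [0.2153, 0.2780, 0.2489, 0.2578]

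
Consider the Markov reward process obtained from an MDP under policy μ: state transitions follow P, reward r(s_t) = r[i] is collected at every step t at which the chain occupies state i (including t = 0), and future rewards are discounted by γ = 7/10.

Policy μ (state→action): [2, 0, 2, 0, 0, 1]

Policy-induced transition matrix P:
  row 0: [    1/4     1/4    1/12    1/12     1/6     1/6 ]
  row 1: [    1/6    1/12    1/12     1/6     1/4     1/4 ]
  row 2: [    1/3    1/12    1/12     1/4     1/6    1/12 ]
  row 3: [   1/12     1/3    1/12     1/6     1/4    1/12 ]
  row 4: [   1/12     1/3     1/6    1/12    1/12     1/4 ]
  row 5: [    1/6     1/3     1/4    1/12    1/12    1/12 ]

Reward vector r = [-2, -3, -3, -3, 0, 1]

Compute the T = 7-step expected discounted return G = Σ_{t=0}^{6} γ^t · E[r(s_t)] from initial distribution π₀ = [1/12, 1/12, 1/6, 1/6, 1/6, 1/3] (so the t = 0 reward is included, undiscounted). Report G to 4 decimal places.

G = -4.6234

t=0: π = [0.0833, 0.0833, 0.1667, 0.1667, 0.1667, 0.3333], E[r] = -1.0833, γ^t·E[r] = -1.083333, running G = -1.083333
t=1: π = [0.1736, 0.2639, 0.1528, 0.1319, 0.1458, 0.1319], E[r] = -1.8611, γ^t·E[r] = -1.302778, running G = -2.386111
t=2: π = [0.1834, 0.2147, 0.1175, 0.1418, 0.1765, 0.1661], E[r] = -1.6227, γ^t·E[r] = -0.795116, running G = -3.181227
t=3: π = [0.1750, 0.2350, 0.1257, 0.1326, 0.1678, 0.1638], E[r] = -1.6662, γ^t·E[r] = -0.571518, running G = -3.752745
t=4: π = [0.1772, 0.2286, 0.1246, 0.1349, 0.1697, 0.1651], E[r] = -1.6536, γ^t·E[r] = -0.397034, running G = -4.149778
t=5: π = [0.1768, 0.2303, 0.1250, 0.1344, 0.1691, 0.1645], E[r] = -1.6581, γ^t·E[r] = -0.278679, running G = -4.428457
t=6: π = [0.1769, 0.2298, 0.1248, 0.1346, 0.1693, 0.1646], E[r] = -1.6568, γ^t·E[r] = -0.194918, running G = -4.623375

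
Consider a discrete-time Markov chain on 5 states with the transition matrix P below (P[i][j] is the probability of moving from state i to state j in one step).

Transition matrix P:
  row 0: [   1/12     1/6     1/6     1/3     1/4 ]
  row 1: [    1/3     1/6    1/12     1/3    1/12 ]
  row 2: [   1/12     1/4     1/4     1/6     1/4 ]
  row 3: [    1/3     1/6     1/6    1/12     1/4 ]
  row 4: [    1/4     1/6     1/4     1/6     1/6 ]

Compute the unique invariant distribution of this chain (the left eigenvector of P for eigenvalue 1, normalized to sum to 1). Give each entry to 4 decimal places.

π = [0.2164, 0.1820, 0.1837, 0.2151, 0.2028]

Balance equations π_j = Σ_i π_i·P[i][j]:
  π_0 = 1/12·π_0 + 1/3·π_1 + 1/12·π_2 + 1/3·π_3 + 1/4·π_4
  π_1 = 1/6·π_0 + 1/6·π_1 + 1/4·π_2 + 1/6·π_3 + 1/6·π_4
  π_2 = 1/6·π_0 + 1/12·π_1 + 1/4·π_2 + 1/6·π_3 + 1/4·π_4
  π_3 = 1/3·π_0 + 1/3·π_1 + 1/6·π_2 + 1/12·π_3 + 1/6·π_4
  normalize: π_0 + π_1 + π_2 + π_3 + π_4 = 1
Solving the linear system gives exactly π = [1873/8655, 105/577, 106/577, 1862/8655, 117/577].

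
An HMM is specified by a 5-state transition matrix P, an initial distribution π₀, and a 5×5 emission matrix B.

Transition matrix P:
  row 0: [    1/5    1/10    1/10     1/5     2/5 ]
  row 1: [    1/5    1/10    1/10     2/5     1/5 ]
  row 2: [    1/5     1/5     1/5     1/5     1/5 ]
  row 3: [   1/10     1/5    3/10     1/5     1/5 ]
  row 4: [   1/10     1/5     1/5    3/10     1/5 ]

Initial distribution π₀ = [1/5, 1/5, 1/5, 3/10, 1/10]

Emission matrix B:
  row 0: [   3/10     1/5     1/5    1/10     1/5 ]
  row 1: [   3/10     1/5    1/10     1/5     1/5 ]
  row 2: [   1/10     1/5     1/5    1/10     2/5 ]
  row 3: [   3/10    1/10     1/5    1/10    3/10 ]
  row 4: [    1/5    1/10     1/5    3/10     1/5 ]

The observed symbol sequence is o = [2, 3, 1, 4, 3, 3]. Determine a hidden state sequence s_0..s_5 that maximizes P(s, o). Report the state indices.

t=0: δ = [4.000e-02, 2.000e-02, 4.000e-02, 6.000e-02, 2.000e-02]  (obs o_0=2)
t=1: δ = [8.000e-04, 2.400e-03, 1.800e-03, 1.200e-03, 4.800e-03]  ψ = [0, 3, 3, 3, 0]  (obs o_1=3)
t=2: δ = [9.600e-05, 1.920e-04, 1.920e-04, 1.440e-04, 9.600e-05]  ψ = [1, 4, 4, 4, 4]  (obs o_2=1)
t=3: δ = [7.680e-06, 7.680e-06, 1.728e-05, 2.304e-05, 7.680e-06]  ψ = [1, 2, 3, 1, 0]  (obs o_3=4)
t=4: δ = [3.456e-07, 9.216e-07, 6.912e-07, 4.608e-07, 1.382e-06]  ψ = [2, 3, 3, 3, 3]  (obs o_4=3)
t=5: δ = [1.843e-08, 5.530e-08, 2.765e-08, 4.147e-08, 8.294e-08]  ψ = [1, 4, 4, 4, 4]  (obs o_5=3)
backtrack: best end state = 4; path = [0, 4, 1, 3, 4, 4]

path = [0, 4, 1, 3, 4, 4]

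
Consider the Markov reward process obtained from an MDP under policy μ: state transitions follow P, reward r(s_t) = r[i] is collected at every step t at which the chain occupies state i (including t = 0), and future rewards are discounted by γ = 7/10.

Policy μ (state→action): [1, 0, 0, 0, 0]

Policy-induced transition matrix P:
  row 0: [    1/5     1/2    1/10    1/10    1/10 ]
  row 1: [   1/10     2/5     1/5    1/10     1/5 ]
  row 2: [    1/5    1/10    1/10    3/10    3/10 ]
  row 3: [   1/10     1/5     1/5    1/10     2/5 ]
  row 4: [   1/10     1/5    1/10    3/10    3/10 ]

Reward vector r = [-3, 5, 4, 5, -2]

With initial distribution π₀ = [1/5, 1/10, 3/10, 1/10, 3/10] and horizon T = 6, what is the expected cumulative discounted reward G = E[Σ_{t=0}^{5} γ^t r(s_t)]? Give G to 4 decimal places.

t=0: π = [0.2000, 0.1000, 0.3000, 0.1000, 0.3000], E[r] = 1.0000, γ^t·E[r] = 1.000000, running G = 1.000000
t=1: π = [0.1500, 0.2500, 0.1200, 0.2200, 0.2600], E[r] = 1.8600, γ^t·E[r] = 1.302000, running G = 2.302000
t=2: π = [0.1270, 0.2830, 0.1470, 0.1760, 0.2670], E[r] = 1.9680, γ^t·E[r] = 0.964320, running G = 3.266320
t=3: π = [0.1274, 0.2800, 0.1459, 0.1828, 0.2639], E[r] = 1.9876, γ^t·E[r] = 0.681747, running G = 3.948067
t=4: π = [0.1273, 0.2796, 0.1463, 0.1820, 0.2648], E[r] = 1.9815, γ^t·E[r] = 0.475753, running G = 4.423820
t=5: π = [0.1274, 0.2795, 0.1462, 0.1822, 0.2648], E[r] = 1.9816, γ^t·E[r] = 0.333045, running G = 4.756865

G = 4.7569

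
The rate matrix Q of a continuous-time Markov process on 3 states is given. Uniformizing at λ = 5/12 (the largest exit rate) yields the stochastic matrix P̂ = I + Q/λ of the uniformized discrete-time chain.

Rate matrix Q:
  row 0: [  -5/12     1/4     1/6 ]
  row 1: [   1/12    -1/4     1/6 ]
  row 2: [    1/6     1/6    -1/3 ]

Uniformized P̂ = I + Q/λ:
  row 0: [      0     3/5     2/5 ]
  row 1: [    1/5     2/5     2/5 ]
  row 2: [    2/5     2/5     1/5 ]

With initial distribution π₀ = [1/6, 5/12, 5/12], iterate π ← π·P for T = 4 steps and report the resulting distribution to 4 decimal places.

π = [0.2216, 0.4449, 0.3335]

t=0: π = [0.1667, 0.4167, 0.4167]
t=1: π = [0.2500, 0.4333, 0.3167]
t=2: π = [0.2133, 0.4500, 0.3367]
t=3: π = [0.2247, 0.4427, 0.3327]
t=4: π = [0.2216, 0.4449, 0.3335]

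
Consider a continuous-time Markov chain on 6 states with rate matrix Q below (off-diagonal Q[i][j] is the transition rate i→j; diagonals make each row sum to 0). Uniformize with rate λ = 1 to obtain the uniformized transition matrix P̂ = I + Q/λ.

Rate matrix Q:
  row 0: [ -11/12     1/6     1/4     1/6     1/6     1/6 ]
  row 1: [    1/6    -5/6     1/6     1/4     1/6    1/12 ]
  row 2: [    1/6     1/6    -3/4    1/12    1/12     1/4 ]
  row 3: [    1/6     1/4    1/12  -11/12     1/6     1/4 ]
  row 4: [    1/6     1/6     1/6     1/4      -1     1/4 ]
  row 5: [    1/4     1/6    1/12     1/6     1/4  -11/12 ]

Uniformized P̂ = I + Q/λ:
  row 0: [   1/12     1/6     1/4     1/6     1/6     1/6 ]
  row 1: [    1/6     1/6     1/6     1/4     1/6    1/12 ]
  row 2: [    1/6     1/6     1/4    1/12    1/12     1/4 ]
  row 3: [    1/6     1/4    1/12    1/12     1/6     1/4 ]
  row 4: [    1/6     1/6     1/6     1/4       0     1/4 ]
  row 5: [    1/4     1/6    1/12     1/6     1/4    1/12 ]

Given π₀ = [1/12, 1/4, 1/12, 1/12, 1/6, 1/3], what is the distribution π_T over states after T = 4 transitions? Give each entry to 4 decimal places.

t=0: π = [0.0833, 0.2500, 0.0833, 0.0833, 0.1667, 0.3333]
t=1: π = [0.1875, 0.1736, 0.1458, 0.1875, 0.1597, 0.1458]
t=2: π = [0.1632, 0.1823, 0.1667, 0.1667, 0.1400, 0.1811]
t=3: π = [0.1682, 0.1806, 0.1652, 0.1658, 0.1445, 0.1758]
t=4: π = [0.1673, 0.1805, 0.1660, 0.1662, 0.1435, 0.1766]

π = [0.1673, 0.1805, 0.1660, 0.1662, 0.1435, 0.1766]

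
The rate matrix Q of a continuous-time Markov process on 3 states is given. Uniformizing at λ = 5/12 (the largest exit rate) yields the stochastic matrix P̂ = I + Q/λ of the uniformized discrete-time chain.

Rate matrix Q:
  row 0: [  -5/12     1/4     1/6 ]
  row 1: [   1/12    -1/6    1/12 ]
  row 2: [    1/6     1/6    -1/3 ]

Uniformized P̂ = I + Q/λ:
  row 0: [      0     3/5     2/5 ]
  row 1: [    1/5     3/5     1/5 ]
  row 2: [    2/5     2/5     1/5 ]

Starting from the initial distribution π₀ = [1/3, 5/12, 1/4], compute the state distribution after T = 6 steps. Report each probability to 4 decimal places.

t=0: π = [0.3333, 0.4167, 0.2500]
t=1: π = [0.1833, 0.5500, 0.2667]
t=2: π = [0.2167, 0.5467, 0.2367]
t=3: π = [0.2040, 0.5527, 0.2433]
t=4: π = [0.2079, 0.5513, 0.2408]
t=5: π = [0.2066, 0.5518, 0.2416]
t=6: π = [0.2070, 0.5517, 0.2413]

π = [0.2070, 0.5517, 0.2413]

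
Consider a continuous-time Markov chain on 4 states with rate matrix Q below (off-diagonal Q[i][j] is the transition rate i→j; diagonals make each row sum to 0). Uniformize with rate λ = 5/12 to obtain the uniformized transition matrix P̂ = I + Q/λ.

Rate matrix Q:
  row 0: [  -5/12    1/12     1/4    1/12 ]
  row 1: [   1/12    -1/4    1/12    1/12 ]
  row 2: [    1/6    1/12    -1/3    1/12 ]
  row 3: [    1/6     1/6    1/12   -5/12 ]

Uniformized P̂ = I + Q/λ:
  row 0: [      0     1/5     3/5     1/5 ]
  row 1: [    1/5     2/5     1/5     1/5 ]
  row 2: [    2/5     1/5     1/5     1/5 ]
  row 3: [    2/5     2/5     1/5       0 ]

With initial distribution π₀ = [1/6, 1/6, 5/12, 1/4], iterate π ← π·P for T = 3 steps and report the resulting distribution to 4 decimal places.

t=0: π = [0.1667, 0.1667, 0.4167, 0.2500]
t=1: π = [0.3000, 0.2833, 0.2667, 0.1500]
t=2: π = [0.2233, 0.2867, 0.3200, 0.1700]
t=3: π = [0.2533, 0.2913, 0.2893, 0.1660]

π = [0.2533, 0.2913, 0.2893, 0.1660]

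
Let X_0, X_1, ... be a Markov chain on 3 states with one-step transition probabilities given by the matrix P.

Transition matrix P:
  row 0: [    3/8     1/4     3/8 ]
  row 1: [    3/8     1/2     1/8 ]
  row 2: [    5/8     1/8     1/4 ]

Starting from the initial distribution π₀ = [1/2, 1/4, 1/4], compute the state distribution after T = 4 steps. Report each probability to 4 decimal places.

t=0: π = [0.5000, 0.2500, 0.2500]
t=1: π = [0.4375, 0.2813, 0.2813]
t=2: π = [0.4453, 0.2852, 0.2695]
t=3: π = [0.4424, 0.2876, 0.2700]
t=4: π = [0.4425, 0.2881, 0.2693]

π = [0.4425, 0.2881, 0.2693]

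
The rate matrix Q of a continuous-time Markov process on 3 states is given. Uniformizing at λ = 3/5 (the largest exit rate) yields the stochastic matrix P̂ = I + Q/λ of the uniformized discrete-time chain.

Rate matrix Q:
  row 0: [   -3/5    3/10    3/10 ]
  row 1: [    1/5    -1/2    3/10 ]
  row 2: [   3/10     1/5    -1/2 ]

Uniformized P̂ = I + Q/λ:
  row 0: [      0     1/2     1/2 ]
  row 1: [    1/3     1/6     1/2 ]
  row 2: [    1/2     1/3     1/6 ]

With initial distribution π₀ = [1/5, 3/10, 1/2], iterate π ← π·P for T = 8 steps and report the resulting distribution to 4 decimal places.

t=0: π = [0.2000, 0.3000, 0.5000]
t=1: π = [0.3500, 0.3167, 0.3333]
t=2: π = [0.2722, 0.3389, 0.3889]
t=3: π = [0.3074, 0.3222, 0.3704]
t=4: π = [0.2926, 0.3309, 0.3765]
t=5: π = [0.2986, 0.3270, 0.3745]
t=6: π = [0.2962, 0.3286, 0.3752]
t=7: π = [0.2971, 0.3279, 0.3749]
t=8: π = [0.2968, 0.3282, 0.3750]

π = [0.2968, 0.3282, 0.3750]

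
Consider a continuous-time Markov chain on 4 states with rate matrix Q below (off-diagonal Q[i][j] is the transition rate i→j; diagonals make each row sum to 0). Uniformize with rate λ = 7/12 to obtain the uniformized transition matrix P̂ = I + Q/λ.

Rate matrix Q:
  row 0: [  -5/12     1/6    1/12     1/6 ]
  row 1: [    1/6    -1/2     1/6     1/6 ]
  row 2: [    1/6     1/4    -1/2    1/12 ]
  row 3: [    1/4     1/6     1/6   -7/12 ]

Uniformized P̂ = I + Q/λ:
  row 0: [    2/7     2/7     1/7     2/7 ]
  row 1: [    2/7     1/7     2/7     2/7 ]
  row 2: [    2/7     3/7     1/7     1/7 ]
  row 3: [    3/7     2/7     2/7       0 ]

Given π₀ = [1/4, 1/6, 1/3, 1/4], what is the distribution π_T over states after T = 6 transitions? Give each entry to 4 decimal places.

t=0: π = [0.2500, 0.1667, 0.3333, 0.2500]
t=1: π = [0.3214, 0.3095, 0.2024, 0.1667]
t=2: π = [0.3095, 0.2704, 0.2109, 0.2092]
t=3: π = [0.3156, 0.2772, 0.2114, 0.1958]
t=4: π = [0.3137, 0.2763, 0.2104, 0.1996]
t=5: π = [0.3142, 0.2763, 0.2108, 0.1986]
t=6: π = [0.3141, 0.2764, 0.2107, 0.1988]

π = [0.3141, 0.2764, 0.2107, 0.1988]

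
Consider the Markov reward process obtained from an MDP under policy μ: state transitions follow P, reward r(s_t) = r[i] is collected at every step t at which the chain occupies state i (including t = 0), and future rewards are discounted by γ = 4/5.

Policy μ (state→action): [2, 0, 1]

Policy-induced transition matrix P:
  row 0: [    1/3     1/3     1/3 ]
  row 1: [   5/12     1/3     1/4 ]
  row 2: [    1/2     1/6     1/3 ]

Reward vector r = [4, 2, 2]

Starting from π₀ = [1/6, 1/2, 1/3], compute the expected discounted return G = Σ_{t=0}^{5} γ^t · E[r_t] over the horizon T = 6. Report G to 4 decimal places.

G = 9.9401

t=0: π = [0.1667, 0.5000, 0.3333], E[r] = 2.3333, γ^t·E[r] = 2.333333, running G = 2.333333
t=1: π = [0.4306, 0.2778, 0.2917], E[r] = 2.8611, γ^t·E[r] = 2.288889, running G = 4.622222
t=2: π = [0.4051, 0.2847, 0.3102], E[r] = 2.8102, γ^t·E[r] = 1.798519, running G = 6.420741
t=3: π = [0.4088, 0.2816, 0.3096], E[r] = 2.8175, γ^t·E[r] = 1.442568, running G = 7.863309
t=4: π = [0.4084, 0.2817, 0.3099], E[r] = 2.8168, γ^t·E[r] = 1.153765, running G = 9.017073
t=5: π = [0.4085, 0.2817, 0.3099], E[r] = 2.8169, γ^t·E[r] = 0.923045, running G = 9.940118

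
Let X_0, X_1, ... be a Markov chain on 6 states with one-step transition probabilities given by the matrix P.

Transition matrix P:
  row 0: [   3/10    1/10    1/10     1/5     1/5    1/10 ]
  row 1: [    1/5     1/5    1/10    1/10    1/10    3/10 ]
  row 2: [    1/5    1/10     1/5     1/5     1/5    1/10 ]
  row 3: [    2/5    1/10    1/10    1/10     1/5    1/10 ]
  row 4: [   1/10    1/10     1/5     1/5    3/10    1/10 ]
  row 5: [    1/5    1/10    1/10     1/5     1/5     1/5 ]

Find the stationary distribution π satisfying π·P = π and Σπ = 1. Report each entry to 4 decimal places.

Balance equations π_j = Σ_i π_i·P[i][j]:
  π_0 = 3/10·π_0 + 1/5·π_1 + 1/5·π_2 + 2/5·π_3 + 1/10·π_4 + 1/5·π_5
  π_1 = 1/10·π_0 + 1/5·π_1 + 1/10·π_2 + 1/10·π_3 + 1/10·π_4 + 1/10·π_5
  π_2 = 1/10·π_0 + 1/10·π_1 + 1/5·π_2 + 1/10·π_3 + 1/5·π_4 + 1/10·π_5
  π_3 = 1/5·π_0 + 1/10·π_1 + 1/5·π_2 + 1/10·π_3 + 1/5·π_4 + 1/5·π_5
  π_4 = 1/5·π_0 + 1/10·π_1 + 1/5·π_2 + 1/5·π_3 + 3/10·π_4 + 1/5·π_5
  normalize: π_0 + π_1 + π_2 + π_3 + π_4 + π_5 = 1
Solving the linear system gives exactly π = [1901/8019, 1/9, 98/729, 17/99, 17/81, 11/81].

π = [0.2371, 0.1111, 0.1344, 0.1717, 0.2099, 0.1358]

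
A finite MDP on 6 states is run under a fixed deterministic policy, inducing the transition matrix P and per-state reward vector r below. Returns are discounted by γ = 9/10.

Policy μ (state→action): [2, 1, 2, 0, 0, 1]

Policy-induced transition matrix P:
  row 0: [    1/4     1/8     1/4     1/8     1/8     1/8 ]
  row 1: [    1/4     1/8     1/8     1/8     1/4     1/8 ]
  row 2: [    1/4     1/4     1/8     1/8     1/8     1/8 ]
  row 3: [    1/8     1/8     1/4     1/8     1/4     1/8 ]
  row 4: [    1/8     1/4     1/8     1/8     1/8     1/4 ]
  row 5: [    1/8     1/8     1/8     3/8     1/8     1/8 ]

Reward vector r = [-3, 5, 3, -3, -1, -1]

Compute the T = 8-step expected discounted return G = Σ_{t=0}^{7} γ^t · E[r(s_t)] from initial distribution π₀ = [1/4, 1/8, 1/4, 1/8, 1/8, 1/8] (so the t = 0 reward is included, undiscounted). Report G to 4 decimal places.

G = -0.1055

t=0: π = [0.2500, 0.1250, 0.2500, 0.1250, 0.1250, 0.1250], E[r] = 0.0000, γ^t·E[r] = 0.000000, running G = 0.000000
t=1: π = [0.2031, 0.1719, 0.1719, 0.1563, 0.1563, 0.1406], E[r] = 0.0000, γ^t·E[r] = 0.000000, running G = 0.000000
t=2: π = [0.1934, 0.1660, 0.1699, 0.1602, 0.1660, 0.1445], E[r] = -0.0313, γ^t·E[r] = -0.025313, running G = -0.025313
t=3: π = [0.1912, 0.1670, 0.1692, 0.1611, 0.1658, 0.1458], E[r] = -0.0259, γ^t·E[r] = -0.018866, running G = -0.044178
t=4: π = [0.1909, 0.1669, 0.1690, 0.1614, 0.1660, 0.1457], E[r] = -0.0273, γ^t·E[r] = -0.017940, running G = -0.062118
t=5: π = [0.1909, 0.1669, 0.1690, 0.1614, 0.1660, 0.1458], E[r] = -0.0271, γ^t·E[r] = -0.016002, running G = -0.078121
t=6: π = [0.1908, 0.1669, 0.1690, 0.1614, 0.1660, 0.1458], E[r] = -0.0271, γ^t·E[r] = -0.014411, running G = -0.092531
t=7: π = [0.1908, 0.1669, 0.1690, 0.1614, 0.1660, 0.1458], E[r] = -0.0271, γ^t·E[r] = -0.012972, running G = -0.105503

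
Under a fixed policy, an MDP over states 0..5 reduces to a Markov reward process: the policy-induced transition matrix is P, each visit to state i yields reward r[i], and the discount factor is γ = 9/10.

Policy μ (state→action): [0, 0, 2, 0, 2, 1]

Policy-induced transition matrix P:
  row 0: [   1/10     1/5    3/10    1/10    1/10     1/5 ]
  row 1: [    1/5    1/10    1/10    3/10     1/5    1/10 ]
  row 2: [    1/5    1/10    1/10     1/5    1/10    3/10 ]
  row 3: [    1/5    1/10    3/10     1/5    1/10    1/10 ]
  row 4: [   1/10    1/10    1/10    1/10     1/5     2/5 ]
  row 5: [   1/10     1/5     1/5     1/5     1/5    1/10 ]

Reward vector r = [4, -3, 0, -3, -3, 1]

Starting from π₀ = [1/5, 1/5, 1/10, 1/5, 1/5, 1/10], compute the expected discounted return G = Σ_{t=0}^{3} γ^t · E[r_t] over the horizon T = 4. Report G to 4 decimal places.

G = -2.3466

t=0: π = [0.2000, 0.2000, 0.1000, 0.2000, 0.2000, 0.1000], E[r] = -0.9000, γ^t·E[r] = -0.900000, running G = -0.900000
t=1: π = [0.1500, 0.1300, 0.1900, 0.1800, 0.1500, 0.2000], E[r] = -0.5800, γ^t·E[r] = -0.522000, running G = -1.422000
t=2: π = [0.1500, 0.1350, 0.1860, 0.1830, 0.1480, 0.1980], E[r] = -0.6000, γ^t·E[r] = -0.486000, running G = -1.908000
t=3: π = [0.1504, 0.1348, 0.1864, 0.1837, 0.1481, 0.1966], E[r] = -0.6016, γ^t·E[r] = -0.438566, running G = -2.346566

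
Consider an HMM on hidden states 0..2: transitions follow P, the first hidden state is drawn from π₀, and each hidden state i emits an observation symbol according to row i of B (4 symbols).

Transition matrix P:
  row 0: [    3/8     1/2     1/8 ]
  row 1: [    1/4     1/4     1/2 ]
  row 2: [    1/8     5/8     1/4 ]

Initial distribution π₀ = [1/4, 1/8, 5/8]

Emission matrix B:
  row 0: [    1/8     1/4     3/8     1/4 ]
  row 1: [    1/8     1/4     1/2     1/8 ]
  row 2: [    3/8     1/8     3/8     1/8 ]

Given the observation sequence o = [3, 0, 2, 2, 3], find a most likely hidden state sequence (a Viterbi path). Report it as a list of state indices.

t=0: δ = [6.250e-02, 1.562e-02, 7.812e-02]  (obs o_0=3)
t=1: δ = [2.930e-03, 6.104e-03, 7.324e-03]  ψ = [0, 2, 2]  (obs o_1=0)
t=2: δ = [5.722e-04, 2.289e-03, 1.144e-03]  ψ = [1, 2, 1]  (obs o_2=2)
t=3: δ = [2.146e-04, 3.576e-04, 4.292e-04]  ψ = [1, 2, 1]  (obs o_3=2)
t=4: δ = [2.235e-05, 3.353e-05, 2.235e-05]  ψ = [1, 2, 1]  (obs o_4=3)
backtrack: best end state = 1; path = [2, 2, 1, 2, 1]

path = [2, 2, 1, 2, 1]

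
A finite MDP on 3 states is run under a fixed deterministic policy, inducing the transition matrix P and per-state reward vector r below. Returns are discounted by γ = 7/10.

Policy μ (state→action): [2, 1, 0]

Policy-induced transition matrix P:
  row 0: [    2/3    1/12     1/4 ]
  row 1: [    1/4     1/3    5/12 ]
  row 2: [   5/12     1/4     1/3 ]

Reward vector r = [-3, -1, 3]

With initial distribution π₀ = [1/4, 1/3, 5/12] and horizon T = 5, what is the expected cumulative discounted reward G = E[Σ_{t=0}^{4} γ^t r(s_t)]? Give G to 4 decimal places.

G = -0.9697

t=0: π = [0.2500, 0.3333, 0.4167], E[r] = 0.1667, γ^t·E[r] = 0.166667, running G = 0.166667
t=1: π = [0.4236, 0.2361, 0.3403], E[r] = -0.4861, γ^t·E[r] = -0.340278, running G = -0.173611
t=2: π = [0.4832, 0.1991, 0.3177], E[r] = -0.6956, γ^t·E[r] = -0.340845, running G = -0.514456
t=3: π = [0.5043, 0.1861, 0.3097], E[r] = -0.7700, γ^t·E[r] = -0.264098, running G = -0.778554
t=4: π = [0.5117, 0.1815, 0.3068], E[r] = -0.7962, γ^t·E[r] = -0.191170, running G = -0.969724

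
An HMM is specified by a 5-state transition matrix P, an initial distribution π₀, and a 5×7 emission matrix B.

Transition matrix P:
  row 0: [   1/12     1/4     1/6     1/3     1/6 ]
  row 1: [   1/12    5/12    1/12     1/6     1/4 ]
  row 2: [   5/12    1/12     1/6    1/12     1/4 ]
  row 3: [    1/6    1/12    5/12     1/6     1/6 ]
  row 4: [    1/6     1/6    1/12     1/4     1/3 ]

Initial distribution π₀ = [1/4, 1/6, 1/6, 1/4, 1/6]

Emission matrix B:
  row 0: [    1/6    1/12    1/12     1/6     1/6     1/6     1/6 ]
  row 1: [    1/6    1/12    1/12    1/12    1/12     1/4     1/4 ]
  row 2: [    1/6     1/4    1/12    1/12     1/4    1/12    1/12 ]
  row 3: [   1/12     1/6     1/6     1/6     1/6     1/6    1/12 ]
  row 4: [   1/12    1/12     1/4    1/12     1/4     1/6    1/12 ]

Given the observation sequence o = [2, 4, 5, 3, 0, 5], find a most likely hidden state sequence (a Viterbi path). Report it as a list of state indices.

t=0: δ = [2.083e-02, 1.389e-02, 1.389e-02, 4.167e-02, 4.167e-02]  (obs o_0=2)
t=1: δ = [1.157e-03, 5.787e-04, 4.340e-03, 1.736e-03, 3.472e-03]  ψ = [3, 4, 3, 4, 4]  (obs o_1=4)
t=2: δ = [3.014e-04, 1.447e-04, 6.028e-05, 1.447e-04, 1.929e-04]  ψ = [2, 4, 2, 4, 4]  (obs o_2=5)
t=3: δ = [5.358e-06, 6.279e-06, 5.023e-06, 1.674e-05, 5.358e-06]  ψ = [4, 0, 3, 0, 4]  (obs o_3=3)
t=4: δ = [4.651e-07, 4.361e-07, 1.163e-06, 2.326e-07, 2.326e-07]  ψ = [3, 1, 3, 3, 3]  (obs o_4=0)
t=5: δ = [8.075e-08, 4.542e-08, 1.615e-08, 2.584e-08, 4.845e-08]  ψ = [2, 1, 2, 0, 2]  (obs o_5=5)
backtrack: best end state = 0; path = [3, 2, 0, 3, 2, 0]

path = [3, 2, 0, 3, 2, 0]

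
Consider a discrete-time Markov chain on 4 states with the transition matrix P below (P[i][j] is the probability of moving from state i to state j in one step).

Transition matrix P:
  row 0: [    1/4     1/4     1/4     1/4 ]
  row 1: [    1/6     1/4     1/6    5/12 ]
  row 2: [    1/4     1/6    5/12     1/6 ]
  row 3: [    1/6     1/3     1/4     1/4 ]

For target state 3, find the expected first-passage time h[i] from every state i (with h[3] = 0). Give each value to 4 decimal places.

First-step conditioning: h[3] = 0; for i ≠ 3, h[i] = 1 + Σ_k P[i][k]·h[k].
  h[0] = 1 + 1/4·h[0] + 1/4·h[1] + 1/4·h[2]
  h[1] = 1 + 1/6·h[0] + 1/4·h[1] + 1/6·h[2]
  h[2] = 1 + 1/4·h[0] + 1/6·h[1] + 5/12·h[2]
Solving the 3×3 linear system over states ≠ 3 gives exactly h = [34/9, 28/9, 38/9, 0] (h[3] = 0 is the target).

h = [3.7778, 3.1111, 4.2222, 0.0000]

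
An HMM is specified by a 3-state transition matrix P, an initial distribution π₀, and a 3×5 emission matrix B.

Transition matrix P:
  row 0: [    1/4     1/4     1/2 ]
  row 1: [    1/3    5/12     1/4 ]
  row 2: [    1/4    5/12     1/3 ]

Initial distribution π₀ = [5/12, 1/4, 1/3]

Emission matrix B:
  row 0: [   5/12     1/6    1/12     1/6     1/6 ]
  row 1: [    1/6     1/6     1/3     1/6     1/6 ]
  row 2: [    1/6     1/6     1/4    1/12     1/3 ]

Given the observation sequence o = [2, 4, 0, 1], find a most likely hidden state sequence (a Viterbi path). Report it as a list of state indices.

path = [2, 2, 0, 2]

t=0: δ = [3.472e-02, 8.333e-02, 8.333e-02]  (obs o_0=2)
t=1: δ = [4.630e-03, 5.787e-03, 9.259e-03]  ψ = [1, 1, 2]  (obs o_1=4)
t=2: δ = [9.645e-04, 6.430e-04, 5.144e-04]  ψ = [2, 2, 2]  (obs o_2=0)
t=3: δ = [4.019e-05, 4.465e-05, 8.038e-05]  ψ = [0, 1, 0]  (obs o_3=1)
backtrack: best end state = 2; path = [2, 2, 0, 2]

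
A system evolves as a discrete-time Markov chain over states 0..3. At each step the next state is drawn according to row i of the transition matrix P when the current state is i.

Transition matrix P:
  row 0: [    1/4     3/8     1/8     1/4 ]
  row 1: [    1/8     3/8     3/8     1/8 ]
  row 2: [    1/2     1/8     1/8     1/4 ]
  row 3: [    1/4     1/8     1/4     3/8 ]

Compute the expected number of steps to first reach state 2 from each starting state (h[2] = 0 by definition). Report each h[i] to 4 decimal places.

First-step conditioning: h[2] = 0; for i ≠ 2, h[i] = 1 + Σ_k P[i][k]·h[k].
  h[0] = 1 + 1/4·h[0] + 3/8·h[1] + 1/4·h[3]
  h[1] = 1 + 1/8·h[0] + 3/8·h[1] + 1/8·h[3]
  h[3] = 1 + 1/4·h[0] + 1/8·h[1] + 3/8·h[3]
Solving the 3×3 linear system over states ≠ 2 gives exactly h = [432/101, 328/101, 0, 400/101] (h[2] = 0 is the target).

h = [4.2772, 3.2475, 0.0000, 3.9604]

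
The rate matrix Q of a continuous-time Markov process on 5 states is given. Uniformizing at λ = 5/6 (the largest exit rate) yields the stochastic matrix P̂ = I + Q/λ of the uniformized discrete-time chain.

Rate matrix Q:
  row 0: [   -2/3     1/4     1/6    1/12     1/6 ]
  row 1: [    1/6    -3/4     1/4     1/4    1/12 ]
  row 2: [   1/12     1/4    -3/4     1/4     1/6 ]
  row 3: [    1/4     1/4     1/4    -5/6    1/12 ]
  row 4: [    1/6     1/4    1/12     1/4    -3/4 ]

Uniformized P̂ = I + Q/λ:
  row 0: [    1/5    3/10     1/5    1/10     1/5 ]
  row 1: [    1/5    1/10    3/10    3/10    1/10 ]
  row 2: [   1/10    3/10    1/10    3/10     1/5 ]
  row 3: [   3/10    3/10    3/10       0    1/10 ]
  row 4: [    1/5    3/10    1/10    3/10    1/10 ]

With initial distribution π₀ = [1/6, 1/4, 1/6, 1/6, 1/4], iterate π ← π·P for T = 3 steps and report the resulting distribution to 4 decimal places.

t=0: π = [0.1667, 0.2500, 0.1667, 0.1667, 0.2500]
t=1: π = [0.2000, 0.2500, 0.2000, 0.2167, 0.1333]
t=2: π = [0.2017, 0.2500, 0.2133, 0.1950, 0.1400]
t=3: π = [0.1982, 0.2500, 0.2092, 0.2012, 0.1415]

π = [0.1982, 0.2500, 0.2092, 0.2012, 0.1415]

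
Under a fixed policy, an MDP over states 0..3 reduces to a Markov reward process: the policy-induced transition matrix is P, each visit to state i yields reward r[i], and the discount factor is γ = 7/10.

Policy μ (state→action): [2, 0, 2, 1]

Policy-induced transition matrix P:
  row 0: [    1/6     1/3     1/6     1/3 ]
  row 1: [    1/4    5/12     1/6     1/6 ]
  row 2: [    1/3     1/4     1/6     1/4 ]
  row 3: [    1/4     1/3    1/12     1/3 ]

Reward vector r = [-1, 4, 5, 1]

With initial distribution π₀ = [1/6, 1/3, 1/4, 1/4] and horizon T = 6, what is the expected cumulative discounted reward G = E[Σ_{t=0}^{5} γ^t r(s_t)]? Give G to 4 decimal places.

G = 6.7946

t=0: π = [0.1667, 0.3333, 0.2500, 0.2500], E[r] = 2.6667, γ^t·E[r] = 2.666667, running G = 2.666667
t=1: π = [0.2569, 0.3403, 0.1458, 0.2569], E[r] = 2.0903, γ^t·E[r] = 1.463194, running G = 4.129861
t=2: π = [0.2407, 0.3495, 0.1453, 0.2645], E[r] = 2.1481, γ^t·E[r] = 1.052593, running G = 5.182454
t=3: π = [0.2420, 0.3504, 0.1446, 0.2630], E[r] = 2.1455, γ^t·E[r] = 0.735905, running G = 5.918359
t=4: π = [0.2419, 0.3505, 0.1448, 0.2629], E[r] = 2.1467, γ^t·E[r] = 0.515417, running G = 6.433776
t=5: π = [0.2419, 0.3505, 0.1448, 0.2629], E[r] = 2.1467, γ^t·E[r] = 0.360789, running G = 6.794565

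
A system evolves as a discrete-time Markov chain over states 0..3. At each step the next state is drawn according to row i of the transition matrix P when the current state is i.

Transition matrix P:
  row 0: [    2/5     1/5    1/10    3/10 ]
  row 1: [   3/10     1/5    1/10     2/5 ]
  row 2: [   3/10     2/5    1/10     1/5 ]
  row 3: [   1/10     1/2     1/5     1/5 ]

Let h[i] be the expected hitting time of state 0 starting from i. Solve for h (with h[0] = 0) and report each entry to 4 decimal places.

First-step conditioning: h[0] = 0; for i ≠ 0, h[i] = 1 + Σ_k P[i][k]·h[k].
  h[1] = 1 + 1/5·h[1] + 1/10·h[2] + 2/5·h[3]
  h[2] = 1 + 2/5·h[1] + 1/10·h[2] + 1/5·h[3]
  h[3] = 1 + 1/2·h[1] + 1/5·h[2] + 1/5·h[3]
Solving the 3×3 linear system over states ≠ 0 gives exactly h = [0, 122/29, 118/29, 142/29] (h[0] = 0 is the target).

h = [0.0000, 4.2069, 4.0690, 4.8966]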